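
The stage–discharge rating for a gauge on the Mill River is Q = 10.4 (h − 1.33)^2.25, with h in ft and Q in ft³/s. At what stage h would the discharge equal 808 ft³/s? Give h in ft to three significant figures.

h − h₀ = (Q/C)^(1/b) = (808/10.4)^(1/2.25) = 6.921 ft
h = 1.33 + 6.921 = 8.251 ft

8.25 ft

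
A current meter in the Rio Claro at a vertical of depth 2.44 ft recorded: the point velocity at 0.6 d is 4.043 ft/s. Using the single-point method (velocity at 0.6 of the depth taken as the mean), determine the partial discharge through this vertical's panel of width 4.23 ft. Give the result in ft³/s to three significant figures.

v̄ = v₀.₆ = 4.043 ft/s
q = v̄ × d × w = 4.043 × 2.44 × 4.23 = 41.73 ft³/s

41.7 ft³/s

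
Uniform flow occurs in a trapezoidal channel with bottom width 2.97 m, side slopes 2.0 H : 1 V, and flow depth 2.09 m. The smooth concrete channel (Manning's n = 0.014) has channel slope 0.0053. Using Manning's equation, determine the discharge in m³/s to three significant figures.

A = (b + z·y)·y = (2.97 + 2.0×2.09)×2.09 = 14.94 m²
P = b + 2y√(1+z²) = 2.97 + 2×2.09×√(1+2.0²) = 12.32 m
R = A/P = 14.94/12.32 = 1.213 m
Q = (1/n)·A·R^(2/3)·S^(1/2) = (1/0.014) × 14.94 × 1.213^(2/3) × 0.0053^(1/2) = 88.40 m³/s

88.4 m³/s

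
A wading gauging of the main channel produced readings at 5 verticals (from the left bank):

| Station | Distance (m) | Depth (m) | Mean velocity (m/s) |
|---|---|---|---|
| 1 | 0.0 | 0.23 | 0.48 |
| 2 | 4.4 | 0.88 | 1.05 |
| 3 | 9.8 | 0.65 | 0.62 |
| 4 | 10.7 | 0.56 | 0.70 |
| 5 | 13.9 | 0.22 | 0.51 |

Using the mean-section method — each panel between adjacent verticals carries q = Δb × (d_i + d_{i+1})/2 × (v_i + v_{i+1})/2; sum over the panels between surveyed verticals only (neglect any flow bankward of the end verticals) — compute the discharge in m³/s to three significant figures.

6.43 m³/s

Panel 1-2: Δb = 4.4 m, d̄ = (0.23+0.88)/2 = 0.555, v̄ = (0.48+1.05)/2 = 0.765 → q = 4.4×0.555×0.765 = 1.868 m³/s
Panel 2-3: Δb = 5.4 m, d̄ = (0.88+0.65)/2 = 0.765, v̄ = (1.05+0.62)/2 = 0.835 → q = 5.4×0.765×0.835 = 3.449 m³/s
Panel 3-4: Δb = 0.9 m, d̄ = (0.65+0.56)/2 = 0.605, v̄ = (0.62+0.70)/2 = 0.66 → q = 0.9×0.605×0.66 = 0.3594 m³/s
Panel 4-5: Δb = 3.2 m, d̄ = (0.56+0.22)/2 = 0.39, v̄ = (0.70+0.51)/2 = 0.605 → q = 3.2×0.39×0.605 = 0.7550 m³/s
Q = Σ q = 6.432 m³/s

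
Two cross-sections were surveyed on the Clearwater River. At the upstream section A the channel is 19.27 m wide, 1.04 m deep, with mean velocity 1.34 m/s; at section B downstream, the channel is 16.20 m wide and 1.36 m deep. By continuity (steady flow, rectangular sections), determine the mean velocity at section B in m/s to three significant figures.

1.22 m/s

Q = A₁V₁ = (19.27×1.04) × 1.34 = 26.85 m³/s
A₂ = 16.20 × 1.36 = 22.03 m²
V₂ = Q/A₂ = 26.85/22.03 = 1.219 m/s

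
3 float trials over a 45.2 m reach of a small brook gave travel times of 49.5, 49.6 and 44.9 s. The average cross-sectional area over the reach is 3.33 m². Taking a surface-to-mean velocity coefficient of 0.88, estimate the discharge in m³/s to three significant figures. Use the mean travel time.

2.76 m³/s

t̄ = (49.5 + 49.6 + 44.9) / 3 = 48 s
v_surface = L / t̄ = 45.2 / 48 = 0.9417 m/s
v_mean = 0.88 × 0.9417 = 0.8287 m/s
Q = A × v_mean = 3.33 × 0.8287 = 2.759 m³/s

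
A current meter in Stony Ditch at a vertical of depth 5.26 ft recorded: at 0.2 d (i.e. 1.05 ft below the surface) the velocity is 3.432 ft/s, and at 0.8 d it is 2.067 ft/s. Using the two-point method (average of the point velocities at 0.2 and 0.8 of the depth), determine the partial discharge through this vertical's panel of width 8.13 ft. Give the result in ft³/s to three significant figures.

v̄ = (3.432 + 2.067) / 2 = 2.750 ft/s
q = v̄ × d × w = 2.750 × 5.26 × 8.13 = 117.6 ft³/s

118 ft³/s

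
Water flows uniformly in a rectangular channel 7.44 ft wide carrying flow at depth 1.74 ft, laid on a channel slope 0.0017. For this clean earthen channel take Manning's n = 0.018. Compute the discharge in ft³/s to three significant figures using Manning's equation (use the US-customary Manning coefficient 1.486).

49.4 ft³/s

A = b·y = 7.44 × 1.74 = 12.95 ft²
P = b + 2y = 7.44 + 2×1.74 = 10.92 ft
R = A/P = 12.95/10.92 = 1.185 ft
Q = (1.486/n)·A·R^(2/3)·S^(1/2) = (1.486/0.018) × 12.95 × 1.185^(2/3) × 0.0017^(1/2) = 49.36 ft³/s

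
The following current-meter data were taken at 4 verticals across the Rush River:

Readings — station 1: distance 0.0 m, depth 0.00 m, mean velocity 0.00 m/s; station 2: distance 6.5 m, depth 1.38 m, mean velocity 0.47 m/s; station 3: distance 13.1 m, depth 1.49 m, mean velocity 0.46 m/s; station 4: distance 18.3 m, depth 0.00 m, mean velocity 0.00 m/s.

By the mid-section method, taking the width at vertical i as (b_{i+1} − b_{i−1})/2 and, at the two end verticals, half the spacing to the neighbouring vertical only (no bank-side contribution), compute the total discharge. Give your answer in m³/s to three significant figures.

w_2 = (13.1 − 0.0)/2 = 6.55 m; q_2 = 0.47 × 1.38 × 6.55 = 4.248 m³/s
w_3 = (18.3 − 6.5)/2 = 5.9 m; q_3 = 0.46 × 1.49 × 5.9 = 4.044 m³/s
Stations 1, 4 contribute zero (depth or velocity is 0).
Q = Σ qᵢ = 8.292 m³/s

8.29 m³/s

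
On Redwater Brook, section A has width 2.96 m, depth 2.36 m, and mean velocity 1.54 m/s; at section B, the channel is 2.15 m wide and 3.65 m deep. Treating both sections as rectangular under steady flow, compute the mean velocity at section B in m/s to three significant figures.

Q = A₁V₁ = (2.96×2.36) × 1.54 = 10.76 m³/s
A₂ = 2.15 × 3.65 = 7.848 m²
V₂ = Q/A₂ = 10.76/7.848 = 1.371 m/s

1.37 m/s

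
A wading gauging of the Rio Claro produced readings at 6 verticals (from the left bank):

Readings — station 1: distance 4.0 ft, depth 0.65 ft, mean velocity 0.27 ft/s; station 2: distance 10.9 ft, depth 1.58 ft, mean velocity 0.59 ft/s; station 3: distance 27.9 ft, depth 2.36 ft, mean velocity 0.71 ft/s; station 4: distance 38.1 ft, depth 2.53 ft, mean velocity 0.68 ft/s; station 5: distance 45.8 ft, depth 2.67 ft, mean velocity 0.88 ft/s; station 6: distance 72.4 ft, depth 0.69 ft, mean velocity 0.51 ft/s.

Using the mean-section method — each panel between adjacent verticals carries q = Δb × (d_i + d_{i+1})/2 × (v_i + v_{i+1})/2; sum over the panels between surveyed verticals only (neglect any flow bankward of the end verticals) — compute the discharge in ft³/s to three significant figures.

Panel 1-2: Δb = 6.9 ft, d̄ = (0.65+1.58)/2 = 1.115, v̄ = (0.27+0.59)/2 = 0.43 → q = 6.9×1.115×0.43 = 3.308 ft³/s
Panel 2-3: Δb = 17 ft, d̄ = (1.58+2.36)/2 = 1.97, v̄ = (0.59+0.71)/2 = 0.65 → q = 17×1.97×0.65 = 21.77 ft³/s
Panel 3-4: Δb = 10.2 ft, d̄ = (2.36+2.53)/2 = 2.445, v̄ = (0.71+0.68)/2 = 0.695 → q = 10.2×2.445×0.695 = 17.33 ft³/s
Panel 4-5: Δb = 7.7 ft, d̄ = (2.53+2.67)/2 = 2.6, v̄ = (0.68+0.88)/2 = 0.78 → q = 7.7×2.6×0.78 = 15.62 ft³/s
Panel 5-6: Δb = 26.6 ft, d̄ = (2.67+0.69)/2 = 1.68, v̄ = (0.88+0.51)/2 = 0.695 → q = 26.6×1.68×0.695 = 31.06 ft³/s
Q = Σ q = 89.08 ft³/s

89.1 ft³/s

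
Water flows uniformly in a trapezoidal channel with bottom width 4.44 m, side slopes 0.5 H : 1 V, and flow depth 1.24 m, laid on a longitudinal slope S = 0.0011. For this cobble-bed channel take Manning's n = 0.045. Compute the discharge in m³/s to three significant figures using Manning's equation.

A = (b + z·y)·y = (4.44 + 0.5×1.24)×1.24 = 6.274 m²
P = b + 2y√(1+z²) = 4.44 + 2×1.24×√(1+0.5²) = 7.213 m
R = A/P = 6.274/7.213 = 0.8699 m
Q = (1/n)·A·R^(2/3)·S^(1/2) = (1/0.045) × 6.274 × 0.8699^(2/3) × 0.0011^(1/2) = 4.214 m³/s

4.21 m³/s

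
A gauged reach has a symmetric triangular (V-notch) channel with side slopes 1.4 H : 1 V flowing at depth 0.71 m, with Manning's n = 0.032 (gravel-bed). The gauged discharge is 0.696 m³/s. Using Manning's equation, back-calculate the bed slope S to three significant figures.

A = z·y² = 1.4×0.71² = 0.7057 m²
P = 2y√(1+z²) = 2×0.71×√(1+1.4²) = 2.443 m
R = A/P = 0.7057/2.443 = 0.2889 m
S = (Q·n / (1·A·R^(2/3)))² = (0.696×0.032 / (1×0.7057×0.4370))² = 0.005215

0.00522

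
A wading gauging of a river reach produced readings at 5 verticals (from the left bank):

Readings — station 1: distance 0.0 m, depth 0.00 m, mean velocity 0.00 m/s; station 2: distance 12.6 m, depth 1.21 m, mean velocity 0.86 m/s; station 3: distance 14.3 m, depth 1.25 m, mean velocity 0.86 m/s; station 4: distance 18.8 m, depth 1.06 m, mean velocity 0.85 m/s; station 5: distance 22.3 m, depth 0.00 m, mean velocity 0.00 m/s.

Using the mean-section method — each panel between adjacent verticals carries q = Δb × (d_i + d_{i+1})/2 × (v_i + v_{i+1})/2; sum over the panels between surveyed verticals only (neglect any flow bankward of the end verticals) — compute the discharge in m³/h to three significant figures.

Panel 1-2: Δb = 12.6 m, d̄ = (0.00+1.21)/2 = 0.605, v̄ = (0.00+0.86)/2 = 0.43 → q = 12.6×0.605×0.43 = 3.278 m³/s
Panel 2-3: Δb = 1.7 m, d̄ = (1.21+1.25)/2 = 1.23, v̄ = (0.86+0.86)/2 = 0.86 → q = 1.7×1.23×0.86 = 1.798 m³/s
Panel 3-4: Δb = 4.5 m, d̄ = (1.25+1.06)/2 = 1.155, v̄ = (0.86+0.85)/2 = 0.855 → q = 4.5×1.155×0.855 = 4.444 m³/s
Panel 4-5: Δb = 3.5 m, d̄ = (1.06+0.00)/2 = 0.53, v̄ = (0.85+0.00)/2 = 0.425 → q = 3.5×0.53×0.425 = 0.7884 m³/s
Q = Σ q = 10.31 m³/s
= 10.31 × 3600 = 37110 m³/h

37100 m³/h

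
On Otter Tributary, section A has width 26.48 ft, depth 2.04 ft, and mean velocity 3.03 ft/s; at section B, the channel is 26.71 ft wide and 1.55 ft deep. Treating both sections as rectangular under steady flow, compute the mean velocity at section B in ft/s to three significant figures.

3.95 ft/s

Q = A₁V₁ = (26.48×2.04) × 3.03 = 163.7 ft³/s
A₂ = 26.71 × 1.55 = 41.40 ft²
V₂ = Q/A₂ = 163.7/41.40 = 3.954 ft/s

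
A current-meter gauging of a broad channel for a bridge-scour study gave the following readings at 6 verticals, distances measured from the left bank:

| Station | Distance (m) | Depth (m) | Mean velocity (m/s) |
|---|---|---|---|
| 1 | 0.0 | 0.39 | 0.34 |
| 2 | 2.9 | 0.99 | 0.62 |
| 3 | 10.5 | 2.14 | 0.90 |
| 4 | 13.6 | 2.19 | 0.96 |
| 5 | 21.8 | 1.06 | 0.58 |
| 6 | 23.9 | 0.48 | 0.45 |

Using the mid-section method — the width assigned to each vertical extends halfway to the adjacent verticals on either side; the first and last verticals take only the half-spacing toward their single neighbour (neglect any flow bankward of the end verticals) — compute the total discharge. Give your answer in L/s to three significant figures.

29000 L/s

w_1 = (2.9 − 0.0)/2 = 1.45 m; q_1 = 0.34 × 0.39 × 1.45 = 0.1923 m³/s
w_2 = (10.5 − 0.0)/2 = 5.25 m; q_2 = 0.62 × 0.99 × 5.25 = 3.222 m³/s
w_3 = (13.6 − 2.9)/2 = 5.35 m; q_3 = 0.90 × 2.14 × 5.35 = 10.30 m³/s
w_4 = (21.8 − 10.5)/2 = 5.65 m; q_4 = 0.96 × 2.19 × 5.65 = 11.88 m³/s
w_5 = (23.9 − 13.6)/2 = 5.15 m; q_5 = 0.58 × 1.06 × 5.15 = 3.166 m³/s
w_6 = (23.9 − 21.8)/2 = 1.05 m; q_6 = 0.45 × 0.48 × 1.05 = 0.2268 m³/s
Q = Σ qᵢ = 28.99 m³/s
= 28.99 × 1000 = 28990 L/s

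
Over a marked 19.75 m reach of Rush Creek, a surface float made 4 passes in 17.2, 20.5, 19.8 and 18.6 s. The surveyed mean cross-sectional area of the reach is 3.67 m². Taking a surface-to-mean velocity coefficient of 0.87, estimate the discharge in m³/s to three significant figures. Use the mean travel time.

3.31 m³/s

t̄ = (17.2 + 20.5 + 19.8 + 18.6) / 4 = 19.025 s
v_surface = L / t̄ = 19.75 / 19.025 = 1.038 m/s
v_mean = 0.87 × 1.038 = 0.9032 m/s
Q = A × v_mean = 3.67 × 0.9032 = 3.315 m³/s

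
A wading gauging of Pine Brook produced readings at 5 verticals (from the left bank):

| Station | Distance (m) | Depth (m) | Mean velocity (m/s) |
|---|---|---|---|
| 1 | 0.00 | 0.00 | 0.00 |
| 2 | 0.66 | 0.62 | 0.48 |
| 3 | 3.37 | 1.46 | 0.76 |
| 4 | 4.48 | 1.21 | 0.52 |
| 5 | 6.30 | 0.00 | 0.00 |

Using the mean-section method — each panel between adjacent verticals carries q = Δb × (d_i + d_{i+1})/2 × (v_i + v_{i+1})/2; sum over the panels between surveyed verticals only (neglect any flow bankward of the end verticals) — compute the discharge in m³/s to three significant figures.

Panel 1-2: Δb = 0.66 m, d̄ = (0.00+0.62)/2 = 0.31, v̄ = (0.00+0.48)/2 = 0.24 → q = 0.66×0.31×0.24 = 0.04910 m³/s
Panel 2-3: Δb = 2.71 m, d̄ = (0.62+1.46)/2 = 1.04, v̄ = (0.48+0.76)/2 = 0.62 → q = 2.71×1.04×0.62 = 1.747 m³/s
Panel 3-4: Δb = 1.11 m, d̄ = (1.46+1.21)/2 = 1.335, v̄ = (0.76+0.52)/2 = 0.64 → q = 1.11×1.335×0.64 = 0.9484 m³/s
Panel 4-5: Δb = 1.82 m, d̄ = (1.21+0.00)/2 = 0.605, v̄ = (0.52+0.00)/2 = 0.26 → q = 1.82×0.605×0.26 = 0.2863 m³/s
Q = Σ q = 3.031 m³/s

3.03 m³/s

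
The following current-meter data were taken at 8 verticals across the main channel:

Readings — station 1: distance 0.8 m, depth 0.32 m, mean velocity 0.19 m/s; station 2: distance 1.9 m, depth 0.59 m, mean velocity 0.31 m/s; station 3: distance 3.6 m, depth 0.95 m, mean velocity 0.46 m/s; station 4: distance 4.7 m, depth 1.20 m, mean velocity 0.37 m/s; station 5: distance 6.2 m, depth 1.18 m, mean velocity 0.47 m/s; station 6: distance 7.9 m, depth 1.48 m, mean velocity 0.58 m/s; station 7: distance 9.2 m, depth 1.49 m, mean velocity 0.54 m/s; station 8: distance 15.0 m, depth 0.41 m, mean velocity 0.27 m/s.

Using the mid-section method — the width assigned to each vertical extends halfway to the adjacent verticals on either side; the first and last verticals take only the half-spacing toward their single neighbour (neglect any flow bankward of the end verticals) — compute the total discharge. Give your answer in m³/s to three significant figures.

6.83 m³/s

w_1 = (1.9 − 0.8)/2 = 0.55 m; q_1 = 0.19 × 0.32 × 0.55 = 0.03344 m³/s
w_2 = (3.6 − 0.8)/2 = 1.4 m; q_2 = 0.31 × 0.59 × 1.4 = 0.2561 m³/s
w_3 = (4.7 − 1.9)/2 = 1.4 m; q_3 = 0.46 × 0.95 × 1.4 = 0.6118 m³/s
w_4 = (6.2 − 3.6)/2 = 1.3 m; q_4 = 0.37 × 1.20 × 1.3 = 0.5772 m³/s
w_5 = (7.9 − 4.7)/2 = 1.6 m; q_5 = 0.47 × 1.18 × 1.6 = 0.8874 m³/s
w_6 = (9.2 − 6.2)/2 = 1.5 m; q_6 = 0.58 × 1.48 × 1.5 = 1.288 m³/s
w_7 = (15.0 − 7.9)/2 = 3.55 m; q_7 = 0.54 × 1.49 × 3.55 = 2.856 m³/s
w_8 = (15.0 − 9.2)/2 = 2.9 m; q_8 = 0.27 × 0.41 × 2.9 = 0.3210 m³/s
Q = Σ qᵢ = 6.831 m³/s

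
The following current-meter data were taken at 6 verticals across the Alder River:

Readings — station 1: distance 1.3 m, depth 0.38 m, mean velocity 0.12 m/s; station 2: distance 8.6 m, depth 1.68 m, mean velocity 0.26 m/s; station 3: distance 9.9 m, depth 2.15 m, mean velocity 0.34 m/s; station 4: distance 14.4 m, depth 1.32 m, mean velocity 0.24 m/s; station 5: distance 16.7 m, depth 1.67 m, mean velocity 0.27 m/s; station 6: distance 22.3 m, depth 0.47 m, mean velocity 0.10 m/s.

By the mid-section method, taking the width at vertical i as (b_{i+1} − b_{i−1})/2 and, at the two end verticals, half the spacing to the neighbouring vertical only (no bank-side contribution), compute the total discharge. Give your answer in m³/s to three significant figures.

w_1 = (8.6 − 1.3)/2 = 3.65 m; q_1 = 0.12 × 0.38 × 3.65 = 0.1664 m³/s
w_2 = (9.9 − 1.3)/2 = 4.3 m; q_2 = 0.26 × 1.68 × 4.3 = 1.878 m³/s
w_3 = (14.4 − 8.6)/2 = 2.9 m; q_3 = 0.34 × 2.15 × 2.9 = 2.120 m³/s
w_4 = (16.7 − 9.9)/2 = 3.4 m; q_4 = 0.24 × 1.32 × 3.4 = 1.077 m³/s
w_5 = (22.3 − 14.4)/2 = 3.95 m; q_5 = 0.27 × 1.67 × 3.95 = 1.781 m³/s
w_6 = (22.3 − 16.7)/2 = 2.8 m; q_6 = 0.10 × 0.47 × 2.8 = 0.1316 m³/s
Q = Σ qᵢ = 7.154 m³/s

7.15 m³/s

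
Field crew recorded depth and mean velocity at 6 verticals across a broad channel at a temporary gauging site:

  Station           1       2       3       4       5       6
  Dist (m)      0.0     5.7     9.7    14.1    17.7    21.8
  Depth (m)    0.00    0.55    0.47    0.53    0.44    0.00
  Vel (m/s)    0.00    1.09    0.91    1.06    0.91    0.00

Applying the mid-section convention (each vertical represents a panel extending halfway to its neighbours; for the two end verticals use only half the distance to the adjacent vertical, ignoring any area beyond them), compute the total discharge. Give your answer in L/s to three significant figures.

8490 L/s

w_2 = (9.7 − 0.0)/2 = 4.85 m; q_2 = 1.09 × 0.55 × 4.85 = 2.908 m³/s
w_3 = (14.1 − 5.7)/2 = 4.2 m; q_3 = 0.91 × 0.47 × 4.2 = 1.796 m³/s
w_4 = (17.7 − 9.7)/2 = 4 m; q_4 = 1.06 × 0.53 × 4 = 2.247 m³/s
w_5 = (21.8 − 14.1)/2 = 3.85 m; q_5 = 0.91 × 0.44 × 3.85 = 1.542 m³/s
Stations 1, 6 contribute zero (depth or velocity is 0).
Q = Σ qᵢ = 8.493 m³/s
= 8.493 × 1000 = 8493 L/s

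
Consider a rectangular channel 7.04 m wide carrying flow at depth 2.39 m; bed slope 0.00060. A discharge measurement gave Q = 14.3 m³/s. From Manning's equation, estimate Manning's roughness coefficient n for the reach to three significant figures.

0.0365

A = b·y = 7.04 × 2.39 = 16.83 m²
P = b + 2y = 7.04 + 2×2.39 = 11.82 m
R = A/P = 16.83/11.82 = 1.423 m
n = (1/Q)·A·R^(2/3)·S^(1/2) = (1/14.3) × 16.83 × 1.265 × 0.02449 = 0.03647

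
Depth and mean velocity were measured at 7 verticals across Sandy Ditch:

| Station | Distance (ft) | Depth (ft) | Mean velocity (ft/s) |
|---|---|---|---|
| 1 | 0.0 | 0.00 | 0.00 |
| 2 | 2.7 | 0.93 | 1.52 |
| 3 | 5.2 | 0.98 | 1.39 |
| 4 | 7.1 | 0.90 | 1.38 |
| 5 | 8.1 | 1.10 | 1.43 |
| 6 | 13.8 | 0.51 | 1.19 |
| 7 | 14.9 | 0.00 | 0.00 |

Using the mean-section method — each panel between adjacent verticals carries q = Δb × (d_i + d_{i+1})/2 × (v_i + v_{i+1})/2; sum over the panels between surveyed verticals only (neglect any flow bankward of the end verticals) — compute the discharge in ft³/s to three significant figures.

14.5 ft³/s

Panel 1-2: Δb = 2.7 ft, d̄ = (0.00+0.93)/2 = 0.465, v̄ = (0.00+1.52)/2 = 0.76 → q = 2.7×0.465×0.76 = 0.9542 ft³/s
Panel 2-3: Δb = 2.5 ft, d̄ = (0.93+0.98)/2 = 0.955, v̄ = (1.52+1.39)/2 = 1.455 → q = 2.5×0.955×1.455 = 3.474 ft³/s
Panel 3-4: Δb = 1.9 ft, d̄ = (0.98+0.90)/2 = 0.94, v̄ = (1.39+1.38)/2 = 1.385 → q = 1.9×0.94×1.385 = 2.474 ft³/s
Panel 4-5: Δb = 1 ft, d̄ = (0.90+1.10)/2 = 1, v̄ = (1.38+1.43)/2 = 1.405 → q = 1×1×1.405 = 1.405 ft³/s
Panel 5-6: Δb = 5.7 ft, d̄ = (1.10+0.51)/2 = 0.805, v̄ = (1.43+1.19)/2 = 1.31 → q = 5.7×0.805×1.31 = 6.011 ft³/s
Panel 6-7: Δb = 1.1 ft, d̄ = (0.51+0.00)/2 = 0.255, v̄ = (1.19+0.00)/2 = 0.595 → q = 1.1×0.255×0.595 = 0.1669 ft³/s
Q = Σ q = 14.48 ft³/s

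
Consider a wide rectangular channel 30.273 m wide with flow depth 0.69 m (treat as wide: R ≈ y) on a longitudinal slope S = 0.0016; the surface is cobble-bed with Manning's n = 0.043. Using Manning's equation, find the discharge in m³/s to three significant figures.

A = b·y = 30.273 × 0.69 = 20.89 m²
Wide channel: R ≈ y = 0.69 m
Q = (1/n)·A·R^(2/3)·S^(1/2) = (1/0.043) × 20.89 × 0.6900^(2/3) × 0.0016^(1/2) = 15.17 m³/s

15.2 m³/s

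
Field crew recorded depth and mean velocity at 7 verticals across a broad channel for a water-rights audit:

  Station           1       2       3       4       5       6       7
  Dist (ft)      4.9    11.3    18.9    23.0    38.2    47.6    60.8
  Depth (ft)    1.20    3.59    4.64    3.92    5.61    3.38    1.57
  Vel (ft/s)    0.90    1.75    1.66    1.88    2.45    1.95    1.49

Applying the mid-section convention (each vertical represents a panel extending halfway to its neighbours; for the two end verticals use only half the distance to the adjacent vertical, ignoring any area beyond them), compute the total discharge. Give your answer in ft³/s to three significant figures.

w_1 = (11.3 − 4.9)/2 = 3.2 ft; q_1 = 0.90 × 1.20 × 3.2 = 3.456 ft³/s
w_2 = (18.9 − 4.9)/2 = 7 ft; q_2 = 1.75 × 3.59 × 7 = 43.98 ft³/s
w_3 = (23.0 − 11.3)/2 = 5.85 ft; q_3 = 1.66 × 4.64 × 5.85 = 45.06 ft³/s
w_4 = (38.2 − 18.9)/2 = 9.65 ft; q_4 = 1.88 × 3.92 × 9.65 = 71.12 ft³/s
w_5 = (47.6 − 23.0)/2 = 12.3 ft; q_5 = 2.45 × 5.61 × 12.3 = 169.1 ft³/s
w_6 = (60.8 − 38.2)/2 = 11.3 ft; q_6 = 1.95 × 3.38 × 11.3 = 74.48 ft³/s
w_7 = (60.8 − 47.6)/2 = 6.6 ft; q_7 = 1.49 × 1.57 × 6.6 = 15.44 ft³/s
Q = Σ qᵢ = 422.6 ft³/s

423 ft³/s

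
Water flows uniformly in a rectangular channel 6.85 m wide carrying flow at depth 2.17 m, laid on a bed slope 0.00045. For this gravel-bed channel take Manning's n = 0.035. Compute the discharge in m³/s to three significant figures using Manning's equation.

A = b·y = 6.85 × 2.17 = 14.86 m²
P = b + 2y = 6.85 + 2×2.17 = 11.19 m
R = A/P = 14.86/11.19 = 1.328 m
Q = (1/n)·A·R^(2/3)·S^(1/2) = (1/0.035) × 14.86 × 1.328^(2/3) × 0.00045^(1/2) = 10.89 m³/s

10.9 m³/s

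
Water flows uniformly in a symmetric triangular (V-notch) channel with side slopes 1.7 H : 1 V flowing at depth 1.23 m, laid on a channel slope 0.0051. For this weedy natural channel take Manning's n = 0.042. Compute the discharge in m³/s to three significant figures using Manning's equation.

2.86 m³/s

A = z·y² = 1.7×1.23² = 2.572 m²
P = 2y√(1+z²) = 2×1.23×√(1+1.7²) = 4.852 m
R = A/P = 2.572/4.852 = 0.5301 m
Q = (1/n)·A·R^(2/3)·S^(1/2) = (1/0.042) × 2.572 × 0.5301^(2/3) × 0.0051^(1/2) = 2.864 m³/s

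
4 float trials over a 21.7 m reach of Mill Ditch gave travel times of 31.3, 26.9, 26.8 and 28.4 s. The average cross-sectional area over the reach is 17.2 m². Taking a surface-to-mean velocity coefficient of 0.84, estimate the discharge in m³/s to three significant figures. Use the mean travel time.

t̄ = (31.3 + 26.9 + 26.8 + 28.4) / 4 = 28.35 s
v_surface = L / t̄ = 21.7 / 28.35 = 0.7654 m/s
v_mean = 0.84 × 0.7654 = 0.6430 m/s
Q = A × v_mean = 17.2 × 0.6430 = 11.06 m³/s

11.1 m³/s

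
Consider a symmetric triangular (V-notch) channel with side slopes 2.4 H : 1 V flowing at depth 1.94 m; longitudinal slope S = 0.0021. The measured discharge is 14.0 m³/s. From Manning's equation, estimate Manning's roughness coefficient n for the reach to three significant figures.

A = z·y² = 2.4×1.94² = 9.033 m²
P = 2y√(1+z²) = 2×1.94×√(1+2.4²) = 10.09 m
R = A/P = 9.033/10.09 = 0.8954 m
n = (1/Q)·A·R^(2/3)·S^(1/2) = (1/14.0) × 9.033 × 0.9290 × 0.04583 = 0.02747

0.0275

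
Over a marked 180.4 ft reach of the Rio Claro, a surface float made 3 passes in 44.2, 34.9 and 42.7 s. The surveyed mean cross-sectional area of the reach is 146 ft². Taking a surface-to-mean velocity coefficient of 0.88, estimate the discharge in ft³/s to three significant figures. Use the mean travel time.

571 ft³/s

t̄ = (44.2 + 34.9 + 42.7) / 3 = 40.6 s
v_surface = L / t̄ = 180.4 / 40.6 = 4.443 ft/s
v_mean = 0.88 × 4.443 = 3.910 ft/s
Q = A × v_mean = 146 × 3.910 = 570.9 ft³/s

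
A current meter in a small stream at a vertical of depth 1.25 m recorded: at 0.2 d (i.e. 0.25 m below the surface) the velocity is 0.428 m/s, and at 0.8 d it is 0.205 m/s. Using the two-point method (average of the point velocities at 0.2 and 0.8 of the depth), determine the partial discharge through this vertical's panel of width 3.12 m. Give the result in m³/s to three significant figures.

1.23 m³/s

v̄ = (0.428 + 0.205) / 2 = 0.3165 m/s
q = v̄ × d × w = 0.3165 × 1.25 × 3.12 = 1.234 m³/s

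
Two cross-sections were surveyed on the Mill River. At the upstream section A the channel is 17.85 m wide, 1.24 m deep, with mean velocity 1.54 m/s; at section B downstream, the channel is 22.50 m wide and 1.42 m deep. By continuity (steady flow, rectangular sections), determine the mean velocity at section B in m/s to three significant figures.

Q = A₁V₁ = (17.85×1.24) × 1.54 = 34.09 m³/s
A₂ = 22.50 × 1.42 = 31.95 m²
V₂ = Q/A₂ = 34.09/31.95 = 1.067 m/s

1.07 m/s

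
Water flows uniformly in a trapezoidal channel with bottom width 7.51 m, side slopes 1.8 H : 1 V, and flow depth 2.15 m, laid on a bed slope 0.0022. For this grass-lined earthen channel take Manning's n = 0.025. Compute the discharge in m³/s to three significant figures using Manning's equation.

A = (b + z·y)·y = (7.51 + 1.8×2.15)×2.15 = 24.47 m²
P = b + 2y√(1+z²) = 7.51 + 2×2.15×√(1+1.8²) = 16.36 m
R = A/P = 24.47/16.36 = 1.495 m
Q = (1/n)·A·R^(2/3)·S^(1/2) = (1/0.025) × 24.47 × 1.495^(2/3) × 0.0022^(1/2) = 60.02 m³/s

60.0 m³/s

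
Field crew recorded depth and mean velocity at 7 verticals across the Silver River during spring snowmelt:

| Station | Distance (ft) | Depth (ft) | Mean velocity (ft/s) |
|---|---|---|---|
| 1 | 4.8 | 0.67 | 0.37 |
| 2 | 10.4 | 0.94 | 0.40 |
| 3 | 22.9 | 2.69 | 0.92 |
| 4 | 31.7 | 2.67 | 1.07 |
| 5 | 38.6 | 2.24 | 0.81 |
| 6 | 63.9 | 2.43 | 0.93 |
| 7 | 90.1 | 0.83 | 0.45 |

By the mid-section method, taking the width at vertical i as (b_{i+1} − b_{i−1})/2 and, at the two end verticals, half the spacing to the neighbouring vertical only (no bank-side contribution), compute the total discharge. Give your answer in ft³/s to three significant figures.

145 ft³/s

w_1 = (10.4 − 4.8)/2 = 2.8 ft; q_1 = 0.37 × 0.67 × 2.8 = 0.6941 ft³/s
w_2 = (22.9 − 4.8)/2 = 9.05 ft; q_2 = 0.40 × 0.94 × 9.05 = 3.403 ft³/s
w_3 = (31.7 − 10.4)/2 = 10.65 ft; q_3 = 0.92 × 2.69 × 10.65 = 26.36 ft³/s
w_4 = (38.6 − 22.9)/2 = 7.85 ft; q_4 = 1.07 × 2.67 × 7.85 = 22.43 ft³/s
w_5 = (63.9 − 31.7)/2 = 16.1 ft; q_5 = 0.81 × 2.24 × 16.1 = 29.21 ft³/s
w_6 = (90.1 − 38.6)/2 = 25.75 ft; q_6 = 0.93 × 2.43 × 25.75 = 58.19 ft³/s
w_7 = (90.1 − 63.9)/2 = 13.1 ft; q_7 = 0.45 × 0.83 × 13.1 = 4.893 ft³/s
Q = Σ qᵢ = 145.2 ft³/s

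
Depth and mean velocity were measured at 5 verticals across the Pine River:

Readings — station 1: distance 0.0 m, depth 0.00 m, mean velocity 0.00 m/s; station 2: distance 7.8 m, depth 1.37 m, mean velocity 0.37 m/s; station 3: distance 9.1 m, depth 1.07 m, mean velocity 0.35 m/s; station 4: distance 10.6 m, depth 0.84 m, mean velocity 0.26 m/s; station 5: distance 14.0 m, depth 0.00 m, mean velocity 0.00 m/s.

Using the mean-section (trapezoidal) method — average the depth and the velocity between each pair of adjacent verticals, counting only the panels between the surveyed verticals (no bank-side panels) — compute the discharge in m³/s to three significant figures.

2.18 m³/s

Panel 1-2: Δb = 7.8 m, d̄ = (0.00+1.37)/2 = 0.685, v̄ = (0.00+0.37)/2 = 0.185 → q = 7.8×0.685×0.185 = 0.9885 m³/s
Panel 2-3: Δb = 1.3 m, d̄ = (1.37+1.07)/2 = 1.22, v̄ = (0.37+0.35)/2 = 0.36 → q = 1.3×1.22×0.36 = 0.5710 m³/s
Panel 3-4: Δb = 1.5 m, d̄ = (1.07+0.84)/2 = 0.955, v̄ = (0.35+0.26)/2 = 0.305 → q = 1.5×0.955×0.305 = 0.4369 m³/s
Panel 4-5: Δb = 3.4 m, d̄ = (0.84+0.00)/2 = 0.42, v̄ = (0.26+0.00)/2 = 0.13 → q = 3.4×0.42×0.13 = 0.1856 m³/s
Q = Σ q = 2.182 m³/s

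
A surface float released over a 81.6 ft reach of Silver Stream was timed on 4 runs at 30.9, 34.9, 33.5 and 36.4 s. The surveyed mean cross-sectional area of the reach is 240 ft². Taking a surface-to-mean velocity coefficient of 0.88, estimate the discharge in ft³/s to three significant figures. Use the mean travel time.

t̄ = (30.9 + 34.9 + 33.5 + 36.4) / 4 = 33.925 s
v_surface = L / t̄ = 81.6 / 33.925 = 2.405 ft/s
v_mean = 0.88 × 2.405 = 2.117 ft/s
Q = A × v_mean = 240 × 2.117 = 508.0 ft³/s

508 ft³/s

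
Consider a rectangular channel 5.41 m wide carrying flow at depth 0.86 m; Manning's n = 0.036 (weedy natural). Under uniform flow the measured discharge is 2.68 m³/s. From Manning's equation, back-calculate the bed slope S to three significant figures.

0.000760

A = b·y = 5.41 × 0.86 = 4.653 m²
P = b + 2y = 5.41 + 2×0.86 = 7.130 m
R = A/P = 4.653/7.130 = 0.6525 m
S = (Q·n / (1·A·R^(2/3)))² = (2.68×0.036 / (1×4.653×0.7523))² = 0.0007598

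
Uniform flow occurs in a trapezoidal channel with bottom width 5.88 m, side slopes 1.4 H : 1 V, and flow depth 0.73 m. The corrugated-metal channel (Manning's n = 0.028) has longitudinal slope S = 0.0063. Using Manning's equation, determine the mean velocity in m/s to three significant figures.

2.02 m/s

A = (b + z·y)·y = (5.88 + 1.4×0.73)×0.73 = 5.038 m²
P = b + 2y√(1+z²) = 5.88 + 2×0.73×√(1+1.4²) = 8.392 m
R = A/P = 5.038/8.392 = 0.6004 m
Q = (1/n)·A·R^(2/3)·S^(1/2) = (1/0.028) × 5.038 × 0.6004^(2/3) × 0.0063^(1/2) = 10.16 m³/s
V = Q/A = 10.16/5.038 = 2.017 m/s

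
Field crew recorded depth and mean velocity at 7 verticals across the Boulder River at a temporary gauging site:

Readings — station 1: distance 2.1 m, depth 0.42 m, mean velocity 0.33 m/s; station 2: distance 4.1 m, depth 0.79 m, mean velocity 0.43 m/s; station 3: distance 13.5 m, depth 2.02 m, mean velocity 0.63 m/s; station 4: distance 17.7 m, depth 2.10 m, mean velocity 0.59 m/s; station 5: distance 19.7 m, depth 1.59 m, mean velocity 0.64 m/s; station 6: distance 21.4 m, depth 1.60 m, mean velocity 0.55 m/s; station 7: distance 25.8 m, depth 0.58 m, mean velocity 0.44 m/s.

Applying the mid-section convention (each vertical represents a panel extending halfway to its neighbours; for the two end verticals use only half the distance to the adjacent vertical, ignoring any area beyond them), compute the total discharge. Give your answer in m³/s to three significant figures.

19.7 m³/s

w_1 = (4.1 − 2.1)/2 = 1 m; q_1 = 0.33 × 0.42 × 1 = 0.1386 m³/s
w_2 = (13.5 − 2.1)/2 = 5.7 m; q_2 = 0.43 × 0.79 × 5.7 = 1.936 m³/s
w_3 = (17.7 − 4.1)/2 = 6.8 m; q_3 = 0.63 × 2.02 × 6.8 = 8.654 m³/s
w_4 = (19.7 − 13.5)/2 = 3.1 m; q_4 = 0.59 × 2.10 × 3.1 = 3.841 m³/s
w_5 = (21.4 − 17.7)/2 = 1.85 m; q_5 = 0.64 × 1.59 × 1.85 = 1.883 m³/s
w_6 = (25.8 − 19.7)/2 = 3.05 m; q_6 = 0.55 × 1.60 × 3.05 = 2.684 m³/s
w_7 = (25.8 − 21.4)/2 = 2.2 m; q_7 = 0.44 × 0.58 × 2.2 = 0.5614 m³/s
Q = Σ qᵢ = 19.70 m³/s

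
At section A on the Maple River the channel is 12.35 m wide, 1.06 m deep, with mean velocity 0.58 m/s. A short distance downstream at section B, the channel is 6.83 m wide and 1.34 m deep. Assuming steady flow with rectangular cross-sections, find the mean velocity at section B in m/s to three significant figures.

Q = A₁V₁ = (12.35×1.06) × 0.58 = 7.593 m³/s
A₂ = 6.83 × 1.34 = 9.152 m²
V₂ = Q/A₂ = 7.593/9.152 = 0.8296 m/s

0.830 m/s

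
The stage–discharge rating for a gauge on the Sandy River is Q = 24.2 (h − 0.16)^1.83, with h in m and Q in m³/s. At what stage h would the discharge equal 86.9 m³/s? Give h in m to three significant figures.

h − h₀ = (Q/C)^(1/b) = (86.9/24.2)^(1/1.83) = 2.011 m
h = 0.16 + 2.011 = 2.171 m

2.17 m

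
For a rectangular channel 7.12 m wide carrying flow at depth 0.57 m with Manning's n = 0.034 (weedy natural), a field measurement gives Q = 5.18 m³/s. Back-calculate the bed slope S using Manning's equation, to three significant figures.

0.00486

A = b·y = 7.12 × 0.57 = 4.058 m²
P = b + 2y = 7.12 + 2×0.57 = 8.260 m
R = A/P = 4.058/8.260 = 0.4913 m
S = (Q·n / (1·A·R^(2/3)))² = (5.18×0.034 / (1×4.058×0.6227))² = 0.004857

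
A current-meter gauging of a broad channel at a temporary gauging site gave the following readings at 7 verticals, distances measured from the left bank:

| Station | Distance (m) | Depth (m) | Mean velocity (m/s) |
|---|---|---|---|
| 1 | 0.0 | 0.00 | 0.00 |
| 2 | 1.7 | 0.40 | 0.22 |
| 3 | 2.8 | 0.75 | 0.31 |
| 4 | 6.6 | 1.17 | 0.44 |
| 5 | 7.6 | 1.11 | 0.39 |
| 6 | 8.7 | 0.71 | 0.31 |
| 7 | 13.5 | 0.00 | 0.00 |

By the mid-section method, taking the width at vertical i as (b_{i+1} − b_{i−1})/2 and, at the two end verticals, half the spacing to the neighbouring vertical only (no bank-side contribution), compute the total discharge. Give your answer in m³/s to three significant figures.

3.03 m³/s

w_2 = (2.8 − 0.0)/2 = 1.4 m; q_2 = 0.22 × 0.40 × 1.4 = 0.1232 m³/s
w_3 = (6.6 − 1.7)/2 = 2.45 m; q_3 = 0.31 × 0.75 × 2.45 = 0.5696 m³/s
w_4 = (7.6 − 2.8)/2 = 2.4 m; q_4 = 0.44 × 1.17 × 2.4 = 1.236 m³/s
w_5 = (8.7 − 6.6)/2 = 1.05 m; q_5 = 0.39 × 1.11 × 1.05 = 0.4545 m³/s
w_6 = (13.5 − 7.6)/2 = 2.95 m; q_6 = 0.31 × 0.71 × 2.95 = 0.6493 m³/s
Stations 1, 7 contribute zero (depth or velocity is 0).
Q = Σ qᵢ = 3.032 m³/s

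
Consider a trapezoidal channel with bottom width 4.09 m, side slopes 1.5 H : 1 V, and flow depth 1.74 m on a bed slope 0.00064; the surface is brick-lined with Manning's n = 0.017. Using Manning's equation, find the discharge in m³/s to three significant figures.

A = (b + z·y)·y = (4.09 + 1.5×1.74)×1.74 = 11.66 m²
P = b + 2y√(1+z²) = 4.09 + 2×1.74×√(1+1.5²) = 10.36 m
R = A/P = 11.66/10.36 = 1.125 m
Q = (1/n)·A·R^(2/3)·S^(1/2) = (1/0.017) × 11.66 × 1.125^(2/3) × 0.00064^(1/2) = 18.76 m³/s

18.8 m³/s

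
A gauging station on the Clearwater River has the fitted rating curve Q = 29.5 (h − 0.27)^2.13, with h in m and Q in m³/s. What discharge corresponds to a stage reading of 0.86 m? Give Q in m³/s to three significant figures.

9.59 m³/s

Q = 29.5 × (0.86 − 0.27)^2.13 = 29.5 × 0.59^2.13 = 9.588 m³/s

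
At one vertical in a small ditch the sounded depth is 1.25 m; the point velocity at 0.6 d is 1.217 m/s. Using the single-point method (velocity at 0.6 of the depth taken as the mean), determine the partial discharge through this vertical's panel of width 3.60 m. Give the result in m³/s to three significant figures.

v̄ = v₀.₆ = 1.217 m/s
q = v̄ × d × w = 1.217 × 1.25 × 3.60 = 5.477 m³/s

5.48 m³/s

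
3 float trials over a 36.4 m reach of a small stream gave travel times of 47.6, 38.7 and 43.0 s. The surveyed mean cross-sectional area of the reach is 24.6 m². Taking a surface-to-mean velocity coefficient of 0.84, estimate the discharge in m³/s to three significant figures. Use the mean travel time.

t̄ = (47.6 + 38.7 + 43.0) / 3 = 43.1 s
v_surface = L / t̄ = 36.4 / 43.1 = 0.8445 m/s
v_mean = 0.84 × 0.8445 = 0.7094 m/s
Q = A × v_mean = 24.6 × 0.7094 = 17.45 m³/s

17.5 m³/s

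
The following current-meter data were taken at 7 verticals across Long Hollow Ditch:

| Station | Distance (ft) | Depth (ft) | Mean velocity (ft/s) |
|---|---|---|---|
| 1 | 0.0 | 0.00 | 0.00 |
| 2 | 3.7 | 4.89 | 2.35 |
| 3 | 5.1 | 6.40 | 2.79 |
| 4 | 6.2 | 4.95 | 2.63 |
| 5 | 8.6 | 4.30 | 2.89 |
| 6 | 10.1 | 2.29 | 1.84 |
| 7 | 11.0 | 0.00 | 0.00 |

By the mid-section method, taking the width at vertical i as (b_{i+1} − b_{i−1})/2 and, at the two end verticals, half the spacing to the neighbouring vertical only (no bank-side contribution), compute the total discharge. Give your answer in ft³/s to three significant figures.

w_2 = (5.1 − 0.0)/2 = 2.55 ft; q_2 = 2.35 × 4.89 × 2.55 = 29.30 ft³/s
w_3 = (6.2 − 3.7)/2 = 1.25 ft; q_3 = 2.79 × 6.40 × 1.25 = 22.32 ft³/s
w_4 = (8.6 − 5.1)/2 = 1.75 ft; q_4 = 2.63 × 4.95 × 1.75 = 22.78 ft³/s
w_5 = (10.1 − 6.2)/2 = 1.95 ft; q_5 = 2.89 × 4.30 × 1.95 = 24.23 ft³/s
w_6 = (11.0 − 8.6)/2 = 1.2 ft; q_6 = 1.84 × 2.29 × 1.2 = 5.056 ft³/s
Stations 1, 7 contribute zero (depth or velocity is 0).
Q = Σ qᵢ = 103.7 ft³/s

104 ft³/s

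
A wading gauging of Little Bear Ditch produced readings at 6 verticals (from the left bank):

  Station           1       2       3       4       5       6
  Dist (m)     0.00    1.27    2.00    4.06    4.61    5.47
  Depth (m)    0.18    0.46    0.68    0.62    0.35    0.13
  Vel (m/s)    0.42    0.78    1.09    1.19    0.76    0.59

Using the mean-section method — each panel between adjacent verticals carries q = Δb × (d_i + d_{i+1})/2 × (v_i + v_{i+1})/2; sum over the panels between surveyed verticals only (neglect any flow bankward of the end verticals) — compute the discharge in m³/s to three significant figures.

Panel 1-2: Δb = 1.27 m, d̄ = (0.18+0.46)/2 = 0.32, v̄ = (0.42+0.78)/2 = 0.6 → q = 1.27×0.32×0.6 = 0.2438 m³/s
Panel 2-3: Δb = 0.73 m, d̄ = (0.46+0.68)/2 = 0.57, v̄ = (0.78+1.09)/2 = 0.935 → q = 0.73×0.57×0.935 = 0.3891 m³/s
Panel 3-4: Δb = 2.06 m, d̄ = (0.68+0.62)/2 = 0.65, v̄ = (1.09+1.19)/2 = 1.14 → q = 2.06×0.65×1.14 = 1.526 m³/s
Panel 4-5: Δb = 0.55 m, d̄ = (0.62+0.35)/2 = 0.485, v̄ = (1.19+0.76)/2 = 0.975 → q = 0.55×0.485×0.975 = 0.2601 m³/s
Panel 5-6: Δb = 0.86 m, d̄ = (0.35+0.13)/2 = 0.24, v̄ = (0.76+0.59)/2 = 0.675 → q = 0.86×0.24×0.675 = 0.1393 m³/s
Q = Σ q = 2.559 m³/s

2.56 m³/s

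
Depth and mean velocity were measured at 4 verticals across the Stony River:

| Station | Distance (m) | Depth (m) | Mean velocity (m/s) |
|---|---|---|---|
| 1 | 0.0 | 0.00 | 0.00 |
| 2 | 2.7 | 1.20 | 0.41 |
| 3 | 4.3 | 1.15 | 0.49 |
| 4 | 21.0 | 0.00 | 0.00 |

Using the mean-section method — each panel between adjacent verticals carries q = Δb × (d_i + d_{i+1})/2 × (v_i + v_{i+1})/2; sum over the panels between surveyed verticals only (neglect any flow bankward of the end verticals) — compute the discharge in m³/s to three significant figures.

Panel 1-2: Δb = 2.7 m, d̄ = (0.00+1.20)/2 = 0.6, v̄ = (0.00+0.41)/2 = 0.205 → q = 2.7×0.6×0.205 = 0.3321 m³/s
Panel 2-3: Δb = 1.6 m, d̄ = (1.20+1.15)/2 = 1.175, v̄ = (0.41+0.49)/2 = 0.45 → q = 1.6×1.175×0.45 = 0.8460 m³/s
Panel 3-4: Δb = 16.7 m, d̄ = (1.15+0.00)/2 = 0.575, v̄ = (0.49+0.00)/2 = 0.245 → q = 16.7×0.575×0.245 = 2.353 m³/s
Q = Σ q = 3.531 m³/s

3.53 m³/s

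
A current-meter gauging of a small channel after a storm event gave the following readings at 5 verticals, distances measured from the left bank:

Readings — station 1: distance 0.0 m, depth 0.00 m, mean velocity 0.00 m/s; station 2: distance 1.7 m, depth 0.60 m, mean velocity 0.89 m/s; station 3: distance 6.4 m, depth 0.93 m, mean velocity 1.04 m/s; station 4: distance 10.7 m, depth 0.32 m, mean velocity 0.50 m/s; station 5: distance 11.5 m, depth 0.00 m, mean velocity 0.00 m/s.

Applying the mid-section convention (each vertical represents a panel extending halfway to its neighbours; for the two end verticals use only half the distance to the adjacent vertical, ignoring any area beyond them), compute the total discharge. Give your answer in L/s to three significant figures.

6470 L/s

w_2 = (6.4 − 0.0)/2 = 3.2 m; q_2 = 0.89 × 0.60 × 3.2 = 1.709 m³/s
w_3 = (10.7 − 1.7)/2 = 4.5 m; q_3 = 1.04 × 0.93 × 4.5 = 4.352 m³/s
w_4 = (11.5 − 6.4)/2 = 2.55 m; q_4 = 0.50 × 0.32 × 2.55 = 0.4080 m³/s
Stations 1, 5 contribute zero (depth or velocity is 0).
Q = Σ qᵢ = 6.469 m³/s
= 6.469 × 1000 = 6469 L/s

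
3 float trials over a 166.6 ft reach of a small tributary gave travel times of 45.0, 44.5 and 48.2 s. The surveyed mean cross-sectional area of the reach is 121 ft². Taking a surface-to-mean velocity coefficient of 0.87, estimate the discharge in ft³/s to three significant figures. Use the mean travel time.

t̄ = (45.0 + 44.5 + 48.2) / 3 = 45.9 s
v_surface = L / t̄ = 166.6 / 45.9 = 3.630 ft/s
v_mean = 0.87 × 3.630 = 3.158 ft/s
Q = A × v_mean = 121 × 3.158 = 382.1 ft³/s

382 ft³/s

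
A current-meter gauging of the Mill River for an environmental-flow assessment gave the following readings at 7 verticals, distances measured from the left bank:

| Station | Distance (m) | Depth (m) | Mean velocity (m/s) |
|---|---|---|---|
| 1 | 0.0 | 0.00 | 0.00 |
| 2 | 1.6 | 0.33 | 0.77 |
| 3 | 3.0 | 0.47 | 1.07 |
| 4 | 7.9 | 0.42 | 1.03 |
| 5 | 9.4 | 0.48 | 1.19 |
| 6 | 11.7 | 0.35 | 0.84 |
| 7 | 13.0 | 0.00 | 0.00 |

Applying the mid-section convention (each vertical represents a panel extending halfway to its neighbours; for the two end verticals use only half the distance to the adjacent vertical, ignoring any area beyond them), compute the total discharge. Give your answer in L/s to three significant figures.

w_2 = (3.0 − 0.0)/2 = 1.5 m; q_2 = 0.77 × 0.33 × 1.5 = 0.3812 m³/s
w_3 = (7.9 − 1.6)/2 = 3.15 m; q_3 = 1.07 × 0.47 × 3.15 = 1.584 m³/s
w_4 = (9.4 − 3.0)/2 = 3.2 m; q_4 = 1.03 × 0.42 × 3.2 = 1.384 m³/s
w_5 = (11.7 − 7.9)/2 = 1.9 m; q_5 = 1.19 × 0.48 × 1.9 = 1.085 m³/s
w_6 = (13.0 − 9.4)/2 = 1.8 m; q_6 = 0.84 × 0.35 × 1.8 = 0.5292 m³/s
Stations 1, 7 contribute zero (depth or velocity is 0).
Q = Σ qᵢ = 4.964 m³/s
= 4.964 × 1000 = 4964 L/s

4960 L/s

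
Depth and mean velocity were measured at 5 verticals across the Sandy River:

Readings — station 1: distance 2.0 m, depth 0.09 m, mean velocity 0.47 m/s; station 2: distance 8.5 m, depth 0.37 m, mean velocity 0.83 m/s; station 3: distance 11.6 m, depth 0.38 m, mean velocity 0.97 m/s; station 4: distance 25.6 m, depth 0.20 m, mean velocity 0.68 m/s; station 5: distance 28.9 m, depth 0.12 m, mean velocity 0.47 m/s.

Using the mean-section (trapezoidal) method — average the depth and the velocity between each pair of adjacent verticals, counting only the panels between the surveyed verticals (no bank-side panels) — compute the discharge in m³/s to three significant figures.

Panel 1-2: Δb = 6.5 m, d̄ = (0.09+0.37)/2 = 0.23, v̄ = (0.47+0.83)/2 = 0.65 → q = 6.5×0.23×0.65 = 0.9718 m³/s
Panel 2-3: Δb = 3.1 m, d̄ = (0.37+0.38)/2 = 0.375, v̄ = (0.83+0.97)/2 = 0.9 → q = 3.1×0.375×0.9 = 1.046 m³/s
Panel 3-4: Δb = 14 m, d̄ = (0.38+0.20)/2 = 0.29, v̄ = (0.97+0.68)/2 = 0.825 → q = 14×0.29×0.825 = 3.350 m³/s
Panel 4-5: Δb = 3.3 m, d̄ = (0.20+0.12)/2 = 0.16, v̄ = (0.68+0.47)/2 = 0.575 → q = 3.3×0.16×0.575 = 0.3036 m³/s
Q = Σ q = 5.671 m³/s

5.67 m³/s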